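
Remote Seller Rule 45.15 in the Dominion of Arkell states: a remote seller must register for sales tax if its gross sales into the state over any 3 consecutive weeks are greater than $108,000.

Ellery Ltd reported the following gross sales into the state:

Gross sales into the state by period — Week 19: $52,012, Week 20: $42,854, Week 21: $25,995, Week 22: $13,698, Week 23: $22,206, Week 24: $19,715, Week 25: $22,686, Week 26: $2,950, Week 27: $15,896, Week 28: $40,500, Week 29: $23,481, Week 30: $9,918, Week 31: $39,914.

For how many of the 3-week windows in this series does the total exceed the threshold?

1

Week 19–Week 21: $52,012 + $42,854 + $25,995 = $120,861 (over)
Week 20–Week 22: $42,854 + $25,995 + $13,698 = $82,547 (under)
Week 21–Week 23: $25,995 + $13,698 + $22,206 = $61,899 (under)
Week 22–Week 24: $13,698 + $22,206 + $19,715 = $55,619 (under)
Week 23–Week 25: $22,206 + $19,715 + $22,686 = $64,607 (under)
Week 24–Week 26: $19,715 + $22,686 + $2,950 = $45,351 (under)
Week 25–Week 27: $22,686 + $2,950 + $15,896 = $41,532 (under)
Week 26–Week 28: $2,950 + $15,896 + $40,500 = $59,346 (under)
Week 27–Week 29: $15,896 + $40,500 + $23,481 = $79,877 (under)
Week 28–Week 30: $40,500 + $23,481 + $9,918 = $73,899 (under)
Week 29–Week 31: $23,481 + $9,918 + $39,914 = $73,313 (under)
1 window exceeds the threshold.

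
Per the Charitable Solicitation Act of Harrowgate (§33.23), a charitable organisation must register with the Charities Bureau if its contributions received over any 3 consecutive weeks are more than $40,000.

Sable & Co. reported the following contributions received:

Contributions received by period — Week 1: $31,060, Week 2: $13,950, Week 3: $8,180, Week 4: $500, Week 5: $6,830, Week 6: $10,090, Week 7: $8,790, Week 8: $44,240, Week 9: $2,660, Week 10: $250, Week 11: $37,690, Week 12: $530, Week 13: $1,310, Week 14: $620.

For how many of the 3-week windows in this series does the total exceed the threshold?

5

Week 1–Week 3: $31,060 + $13,950 + $8,180 = $53,190 (over)
Week 2–Week 4: $13,950 + $8,180 + $500 = $22,630 (under)
Week 3–Week 5: $8,180 + $500 + $6,830 = $15,510 (under)
Week 4–Week 6: $500 + $6,830 + $10,090 = $17,420 (under)
Week 5–Week 7: $6,830 + $10,090 + $8,790 = $25,710 (under)
Week 6–Week 8: $10,090 + $8,790 + $44,240 = $63,120 (over)
Week 7–Week 9: $8,790 + $44,240 + $2,660 = $55,690 (over)
Week 8–Week 10: $44,240 + $2,660 + $250 = $47,150 (over)
Week 9–Week 11: $2,660 + $250 + $37,690 = $40,600 (over)
Week 10–Week 12: $250 + $37,690 + $530 = $38,470 (under)
Week 11–Week 13: $37,690 + $530 + $1,310 = $39,530 (under)
Week 12–Week 14: $530 + $1,310 + $620 = $2,460 (under)
5 windows exceed the threshold.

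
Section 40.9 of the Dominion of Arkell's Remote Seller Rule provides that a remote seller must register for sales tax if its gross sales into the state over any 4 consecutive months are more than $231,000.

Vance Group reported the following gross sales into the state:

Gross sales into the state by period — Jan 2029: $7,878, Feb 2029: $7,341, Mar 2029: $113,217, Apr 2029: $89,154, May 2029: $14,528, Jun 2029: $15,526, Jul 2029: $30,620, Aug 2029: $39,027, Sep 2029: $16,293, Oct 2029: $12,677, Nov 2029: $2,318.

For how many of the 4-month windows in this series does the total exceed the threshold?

Jan 2029–Apr 2029: $7,878 + $7,341 + $113,217 + $89,154 = $217,590 (under)
Feb 2029–May 2029: $7,341 + $113,217 + $89,154 + $14,528 = $224,240 (under)
Mar 2029–Jun 2029: $113,217 + $89,154 + $14,528 + $15,526 = $232,425 (over)
Apr 2029–Jul 2029: $89,154 + $14,528 + $15,526 + $30,620 = $149,828 (under)
May 2029–Aug 2029: $14,528 + $15,526 + $30,620 + $39,027 = $99,701 (under)
Jun 2029–Sep 2029: $15,526 + $30,620 + $39,027 + $16,293 = $101,466 (under)
Jul 2029–Oct 2029: $30,620 + $39,027 + $16,293 + $12,677 = $98,617 (under)
Aug 2029–Nov 2029: $39,027 + $16,293 + $12,677 + $2,318 = $70,315 (under)
1 window exceeds the threshold.

1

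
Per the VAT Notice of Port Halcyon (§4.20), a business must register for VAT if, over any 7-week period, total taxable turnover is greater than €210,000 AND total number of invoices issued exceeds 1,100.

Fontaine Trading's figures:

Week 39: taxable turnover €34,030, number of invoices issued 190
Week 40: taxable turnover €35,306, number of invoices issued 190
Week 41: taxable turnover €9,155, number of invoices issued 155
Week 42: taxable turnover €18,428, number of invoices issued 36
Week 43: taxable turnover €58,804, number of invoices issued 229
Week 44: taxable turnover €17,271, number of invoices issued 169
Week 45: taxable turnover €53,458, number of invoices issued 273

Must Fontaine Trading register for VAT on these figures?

Yes

Total taxable turnover: €34,030 + €35,306 + €9,155 + €18,428 + €58,804 + €17,271 + €53,458 = €226,452 (> €210,000).
Total number of invoices issued: 190 + 190 + 155 + 36 + 229 + 169 + 273 = 1,242 (> 1,100).
The test is 'and': both thresholds are exceeded.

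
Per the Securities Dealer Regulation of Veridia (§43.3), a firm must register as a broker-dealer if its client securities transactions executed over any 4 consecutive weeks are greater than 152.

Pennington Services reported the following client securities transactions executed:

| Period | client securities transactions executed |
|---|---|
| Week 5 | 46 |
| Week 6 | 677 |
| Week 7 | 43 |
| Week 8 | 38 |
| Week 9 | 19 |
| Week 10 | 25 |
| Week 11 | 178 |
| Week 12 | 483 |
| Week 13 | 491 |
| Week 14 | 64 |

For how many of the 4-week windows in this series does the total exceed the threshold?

6

Week 5–Week 8: 46 + 677 + 43 + 38 = 804 (over)
Week 6–Week 9: 677 + 43 + 38 + 19 = 777 (over)
Week 7–Week 10: 43 + 38 + 19 + 25 = 125 (under)
Week 8–Week 11: 38 + 19 + 25 + 178 = 260 (over)
Week 9–Week 12: 19 + 25 + 178 + 483 = 705 (over)
Week 10–Week 13: 25 + 178 + 483 + 491 = 1,177 (over)
Week 11–Week 14: 178 + 483 + 491 + 64 = 1,216 (over)
6 windows exceed the threshold.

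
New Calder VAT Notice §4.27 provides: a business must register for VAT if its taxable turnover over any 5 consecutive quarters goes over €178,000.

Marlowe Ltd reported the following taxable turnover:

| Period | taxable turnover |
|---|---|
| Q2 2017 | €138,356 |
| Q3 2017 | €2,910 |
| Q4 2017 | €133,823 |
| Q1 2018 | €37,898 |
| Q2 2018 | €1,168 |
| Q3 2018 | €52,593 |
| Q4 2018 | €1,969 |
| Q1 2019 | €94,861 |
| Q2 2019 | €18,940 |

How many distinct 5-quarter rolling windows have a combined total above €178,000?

Q2 2017–Q2 2018: €138,356 + €2,910 + €133,823 + €37,898 + €1,168 = €314,155 (over)
Q3 2017–Q3 2018: €2,910 + €133,823 + €37,898 + €1,168 + €52,593 = €228,392 (over)
Q4 2017–Q4 2018: €133,823 + €37,898 + €1,168 + €52,593 + €1,969 = €227,451 (over)
Q1 2018–Q1 2019: €37,898 + €1,168 + €52,593 + €1,969 + €94,861 = €188,489 (over)
Q2 2018–Q2 2019: €1,168 + €52,593 + €1,969 + €94,861 + €18,940 = €169,531 (under)
4 windows exceed the threshold.

4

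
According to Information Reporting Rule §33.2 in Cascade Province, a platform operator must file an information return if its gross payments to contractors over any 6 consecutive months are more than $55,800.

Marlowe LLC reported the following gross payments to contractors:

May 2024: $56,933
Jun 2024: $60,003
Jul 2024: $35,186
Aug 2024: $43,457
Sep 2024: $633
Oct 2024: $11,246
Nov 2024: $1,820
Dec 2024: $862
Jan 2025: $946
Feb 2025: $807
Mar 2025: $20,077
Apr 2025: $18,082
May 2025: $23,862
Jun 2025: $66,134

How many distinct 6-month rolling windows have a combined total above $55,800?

May 2024–Oct 2024: $56,933 + $60,003 + $35,186 + $43,457 + $633 + $11,246 = $207,458 (over)
Jun 2024–Nov 2024: $60,003 + $35,186 + $43,457 + $633 + $11,246 + $1,820 = $152,345 (over)
Jul 2024–Dec 2024: $35,186 + $43,457 + $633 + $11,246 + $1,820 + $862 = $93,204 (over)
Aug 2024–Jan 2025: $43,457 + $633 + $11,246 + $1,820 + $862 + $946 = $58,964 (over)
Sep 2024–Feb 2025: $633 + $11,246 + $1,820 + $862 + $946 + $807 = $16,314 (under)
Oct 2024–Mar 2025: $11,246 + $1,820 + $862 + $946 + $807 + $20,077 = $35,758 (under)
Nov 2024–Apr 2025: $1,820 + $862 + $946 + $807 + $20,077 + $18,082 = $42,594 (under)
Dec 2024–May 2025: $862 + $946 + $807 + $20,077 + $18,082 + $23,862 = $64,636 (over)
Jan 2025–Jun 2025: $946 + $807 + $20,077 + $18,082 + $23,862 + $66,134 = $129,908 (over)
6 windows exceed the threshold.

6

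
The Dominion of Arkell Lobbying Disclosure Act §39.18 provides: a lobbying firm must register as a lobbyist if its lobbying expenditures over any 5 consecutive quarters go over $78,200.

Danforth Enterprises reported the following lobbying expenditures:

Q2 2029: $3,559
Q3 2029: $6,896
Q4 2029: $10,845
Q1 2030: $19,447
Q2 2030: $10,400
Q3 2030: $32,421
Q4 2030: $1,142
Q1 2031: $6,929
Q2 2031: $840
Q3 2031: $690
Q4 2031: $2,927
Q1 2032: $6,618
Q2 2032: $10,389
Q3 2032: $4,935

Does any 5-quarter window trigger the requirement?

Q2 2029–Q2 2030: $3,559 + $6,896 + $10,845 + $19,447 + $10,400 = $51,147 (under)
Q3 2029–Q3 2030: $6,896 + $10,845 + $19,447 + $10,400 + $32,421 = $80,009 (over)
Q4 2029–Q4 2030: $10,845 + $19,447 + $10,400 + $32,421 + $1,142 = $74,255 (under)
Q1 2030–Q1 2031: $19,447 + $10,400 + $32,421 + $1,142 + $6,929 = $70,339 (under)
Q2 2030–Q2 2031: $10,400 + $32,421 + $1,142 + $6,929 + $840 = $51,732 (under)
Q3 2030–Q3 2031: $32,421 + $1,142 + $6,929 + $840 + $690 = $42,022 (under)
Q4 2030–Q4 2031: $1,142 + $6,929 + $840 + $690 + $2,927 = $12,528 (under)
Q1 2031–Q1 2032: $6,929 + $840 + $690 + $2,927 + $6,618 = $18,004 (under)
Q2 2031–Q2 2032: $840 + $690 + $2,927 + $6,618 + $10,389 = $21,464 (under)
Q3 2031–Q3 2032: $690 + $2,927 + $6,618 + $10,389 + $4,935 = $25,559 (under)
At least one window exceeds $78,200.

Yes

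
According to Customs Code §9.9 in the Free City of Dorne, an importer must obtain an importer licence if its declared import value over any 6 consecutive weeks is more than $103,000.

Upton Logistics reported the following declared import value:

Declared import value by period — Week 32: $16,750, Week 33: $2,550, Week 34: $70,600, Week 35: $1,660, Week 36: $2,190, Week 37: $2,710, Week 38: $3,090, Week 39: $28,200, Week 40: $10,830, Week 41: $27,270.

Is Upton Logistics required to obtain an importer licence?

Yes

Week 32–Week 37: $16,750 + $2,550 + $70,600 + $1,660 + $2,190 + $2,710 = $96,460 (under)
Week 33–Week 38: $2,550 + $70,600 + $1,660 + $2,190 + $2,710 + $3,090 = $82,800 (under)
Week 34–Week 39: $70,600 + $1,660 + $2,190 + $2,710 + $3,090 + $28,200 = $108,450 (over)
Week 35–Week 40: $1,660 + $2,190 + $2,710 + $3,090 + $28,200 + $10,830 = $48,680 (under)
Week 36–Week 41: $2,190 + $2,710 + $3,090 + $28,200 + $10,830 + $27,270 = $74,290 (under)
At least one window exceeds $103,000.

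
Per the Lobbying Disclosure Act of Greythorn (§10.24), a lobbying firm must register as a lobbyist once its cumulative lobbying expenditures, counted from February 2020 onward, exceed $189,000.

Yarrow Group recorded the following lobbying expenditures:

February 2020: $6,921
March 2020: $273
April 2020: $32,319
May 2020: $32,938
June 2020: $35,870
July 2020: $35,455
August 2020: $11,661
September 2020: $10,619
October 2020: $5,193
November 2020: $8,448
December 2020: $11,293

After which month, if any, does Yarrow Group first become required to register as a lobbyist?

Through February 2020: $6,921
Through March 2020: $7,194
Through April 2020: $39,513
Through May 2020: $72,451
Through June 2020: $108,321
Through July 2020: $143,776
Through August 2020: $155,437
Through September 2020: $166,056
Through October 2020: $171,249
Through November 2020: $179,697
Through December 2020: $190,990 ← exceeds threshold

December 2020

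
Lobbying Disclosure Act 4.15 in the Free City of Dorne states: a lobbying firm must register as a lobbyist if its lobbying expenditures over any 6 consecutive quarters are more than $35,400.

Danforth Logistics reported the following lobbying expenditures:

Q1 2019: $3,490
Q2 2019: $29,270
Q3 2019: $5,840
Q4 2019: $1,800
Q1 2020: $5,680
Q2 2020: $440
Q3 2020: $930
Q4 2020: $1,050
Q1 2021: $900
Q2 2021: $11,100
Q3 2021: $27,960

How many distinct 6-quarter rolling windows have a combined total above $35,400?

3

Q1 2019–Q2 2020: $3,490 + $29,270 + $5,840 + $1,800 + $5,680 + $440 = $46,520 (over)
Q2 2019–Q3 2020: $29,270 + $5,840 + $1,800 + $5,680 + $440 + $930 = $43,960 (over)
Q3 2019–Q4 2020: $5,840 + $1,800 + $5,680 + $440 + $930 + $1,050 = $15,740 (under)
Q4 2019–Q1 2021: $1,800 + $5,680 + $440 + $930 + $1,050 + $900 = $10,800 (under)
Q1 2020–Q2 2021: $5,680 + $440 + $930 + $1,050 + $900 + $11,100 = $20,100 (under)
Q2 2020–Q3 2021: $440 + $930 + $1,050 + $900 + $11,100 + $27,960 = $42,380 (over)
3 windows exceed the threshold.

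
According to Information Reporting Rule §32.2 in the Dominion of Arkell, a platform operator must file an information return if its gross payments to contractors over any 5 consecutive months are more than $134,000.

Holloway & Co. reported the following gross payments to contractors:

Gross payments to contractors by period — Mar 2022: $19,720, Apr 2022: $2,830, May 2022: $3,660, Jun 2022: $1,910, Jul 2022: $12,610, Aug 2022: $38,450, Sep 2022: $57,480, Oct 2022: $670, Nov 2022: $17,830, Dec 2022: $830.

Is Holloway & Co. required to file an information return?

Mar 2022–Jul 2022: $19,720 + $2,830 + $3,660 + $1,910 + $12,610 = $40,730 (under)
Apr 2022–Aug 2022: $2,830 + $3,660 + $1,910 + $12,610 + $38,450 = $59,460 (under)
May 2022–Sep 2022: $3,660 + $1,910 + $12,610 + $38,450 + $57,480 = $114,110 (under)
Jun 2022–Oct 2022: $1,910 + $12,610 + $38,450 + $57,480 + $670 = $111,120 (under)
Jul 2022–Nov 2022: $12,610 + $38,450 + $57,480 + $670 + $17,830 = $127,040 (under)
Aug 2022–Dec 2022: $38,450 + $57,480 + $670 + $17,830 + $830 = $115,260 (under)
No window exceeds $134,000.

No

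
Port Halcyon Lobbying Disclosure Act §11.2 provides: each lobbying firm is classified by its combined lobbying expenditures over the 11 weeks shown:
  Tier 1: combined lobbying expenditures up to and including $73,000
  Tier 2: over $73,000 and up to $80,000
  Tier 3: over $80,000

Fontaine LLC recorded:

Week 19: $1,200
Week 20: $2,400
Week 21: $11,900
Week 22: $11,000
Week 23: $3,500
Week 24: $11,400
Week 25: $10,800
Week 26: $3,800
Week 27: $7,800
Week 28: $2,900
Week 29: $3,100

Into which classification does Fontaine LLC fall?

Tier 1

Combined lobbying expenditures: $1,200 + $2,400 + $11,900 + $11,000 + $3,500 + $11,400 + $10,800 + $3,800 + $7,800 + $2,900 + $3,100 = $69,800.
$69,800 ≤ $73,000, so Tier 1 applies.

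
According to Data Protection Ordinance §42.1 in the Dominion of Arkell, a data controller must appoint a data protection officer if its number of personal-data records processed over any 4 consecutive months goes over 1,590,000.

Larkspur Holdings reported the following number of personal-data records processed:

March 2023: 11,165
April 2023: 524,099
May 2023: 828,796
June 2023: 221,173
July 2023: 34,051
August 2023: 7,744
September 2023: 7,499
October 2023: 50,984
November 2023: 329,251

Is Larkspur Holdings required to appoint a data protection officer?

March 2023–June 2023: 11,165 + 524,099 + 828,796 + 221,173 = 1,585,233 (under)
April 2023–July 2023: 524,099 + 828,796 + 221,173 + 34,051 = 1,608,119 (over)
May 2023–August 2023: 828,796 + 221,173 + 34,051 + 7,744 = 1,091,764 (under)
June 2023–September 2023: 221,173 + 34,051 + 7,744 + 7,499 = 270,467 (under)
July 2023–October 2023: 34,051 + 7,744 + 7,499 + 50,984 = 100,278 (under)
August 2023–November 2023: 7,744 + 7,499 + 50,984 + 329,251 = 395,478 (under)
At least one window exceeds 1,590,000.

Yes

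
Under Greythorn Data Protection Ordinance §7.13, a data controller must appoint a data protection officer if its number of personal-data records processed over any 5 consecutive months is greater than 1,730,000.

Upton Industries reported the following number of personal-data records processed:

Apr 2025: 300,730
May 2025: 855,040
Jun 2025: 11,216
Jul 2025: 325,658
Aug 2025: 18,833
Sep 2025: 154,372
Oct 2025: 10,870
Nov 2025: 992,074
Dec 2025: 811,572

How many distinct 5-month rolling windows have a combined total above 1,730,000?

Apr 2025–Aug 2025: 300,730 + 855,040 + 11,216 + 325,658 + 18,833 = 1,511,477 (under)
May 2025–Sep 2025: 855,040 + 11,216 + 325,658 + 18,833 + 154,372 = 1,365,119 (under)
Jun 2025–Oct 2025: 11,216 + 325,658 + 18,833 + 154,372 + 10,870 = 520,949 (under)
Jul 2025–Nov 2025: 325,658 + 18,833 + 154,372 + 10,870 + 992,074 = 1,501,807 (under)
Aug 2025–Dec 2025: 18,833 + 154,372 + 10,870 + 992,074 + 811,572 = 1,987,721 (over)
1 window exceeds the threshold.

1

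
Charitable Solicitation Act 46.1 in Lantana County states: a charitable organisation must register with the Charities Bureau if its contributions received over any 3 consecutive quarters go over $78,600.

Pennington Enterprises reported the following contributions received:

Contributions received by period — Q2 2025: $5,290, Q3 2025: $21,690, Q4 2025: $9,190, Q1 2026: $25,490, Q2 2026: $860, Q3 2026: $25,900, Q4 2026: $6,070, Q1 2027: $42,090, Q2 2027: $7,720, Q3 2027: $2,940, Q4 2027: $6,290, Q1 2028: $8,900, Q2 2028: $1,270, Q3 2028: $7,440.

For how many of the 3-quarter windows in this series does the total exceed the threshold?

0

Q2 2025–Q4 2025: $5,290 + $21,690 + $9,190 = $36,170 (under)
Q3 2025–Q1 2026: $21,690 + $9,190 + $25,490 = $56,370 (under)
Q4 2025–Q2 2026: $9,190 + $25,490 + $860 = $35,540 (under)
Q1 2026–Q3 2026: $25,490 + $860 + $25,900 = $52,250 (under)
Q2 2026–Q4 2026: $860 + $25,900 + $6,070 = $32,830 (under)
Q3 2026–Q1 2027: $25,900 + $6,070 + $42,090 = $74,060 (under)
Q4 2026–Q2 2027: $6,070 + $42,090 + $7,720 = $55,880 (under)
Q1 2027–Q3 2027: $42,090 + $7,720 + $2,940 = $52,750 (under)
Q2 2027–Q4 2027: $7,720 + $2,940 + $6,290 = $16,950 (under)
Q3 2027–Q1 2028: $2,940 + $6,290 + $8,900 = $18,130 (under)
Q4 2027–Q2 2028: $6,290 + $8,900 + $1,270 = $16,460 (under)
Q1 2028–Q3 2028: $8,900 + $1,270 + $7,440 = $17,610 (under)
0 windows exceed the threshold.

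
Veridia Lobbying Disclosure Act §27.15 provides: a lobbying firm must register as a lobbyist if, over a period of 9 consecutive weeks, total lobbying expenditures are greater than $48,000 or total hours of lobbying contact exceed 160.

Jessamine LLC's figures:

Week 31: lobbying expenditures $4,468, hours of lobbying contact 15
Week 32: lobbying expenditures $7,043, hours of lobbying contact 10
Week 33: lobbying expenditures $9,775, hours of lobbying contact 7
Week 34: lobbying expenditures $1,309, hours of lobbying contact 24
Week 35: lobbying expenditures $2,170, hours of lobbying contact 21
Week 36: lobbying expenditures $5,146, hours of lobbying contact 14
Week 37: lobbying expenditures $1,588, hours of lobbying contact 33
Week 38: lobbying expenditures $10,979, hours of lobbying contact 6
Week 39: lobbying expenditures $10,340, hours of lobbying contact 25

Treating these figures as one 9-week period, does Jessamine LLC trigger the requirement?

Total lobbying expenditures: $4,468 + $7,043 + $9,775 + $1,309 + $2,170 + $5,146 + $1,588 + $10,979 + $10,340 = $52,818 (> $48,000).
Total hours of lobbying contact: 15 + 10 + 7 + 24 + 21 + 14 + 33 + 6 + 25 = 155 (≤ 160).
The test is 'or': at least one threshold is exceeded.

Yes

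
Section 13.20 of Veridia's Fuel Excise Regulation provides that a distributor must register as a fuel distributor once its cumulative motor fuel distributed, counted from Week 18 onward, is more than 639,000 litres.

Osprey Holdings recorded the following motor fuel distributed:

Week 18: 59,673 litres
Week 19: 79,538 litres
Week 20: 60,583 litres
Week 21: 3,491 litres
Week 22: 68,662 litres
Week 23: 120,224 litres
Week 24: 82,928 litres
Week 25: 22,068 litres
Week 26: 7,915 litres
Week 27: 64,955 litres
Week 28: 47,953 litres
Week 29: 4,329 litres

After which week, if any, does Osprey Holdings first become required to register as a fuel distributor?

Through Week 18: 59,673 litres
Through Week 19: 139,211 litres
Through Week 20: 199,794 litres
Through Week 21: 203,285 litres
Through Week 22: 271,947 litres
Through Week 23: 392,171 litres
Through Week 24: 475,099 litres
Through Week 25: 497,167 litres
Through Week 26: 505,082 litres
Through Week 27: 570,037 litres
Through Week 28: 617,990 litres
Through Week 29: 622,319 litres
Final cumulative total 622,319 litres ≤ 639,000 litres; the threshold is never exceeded.

Not triggered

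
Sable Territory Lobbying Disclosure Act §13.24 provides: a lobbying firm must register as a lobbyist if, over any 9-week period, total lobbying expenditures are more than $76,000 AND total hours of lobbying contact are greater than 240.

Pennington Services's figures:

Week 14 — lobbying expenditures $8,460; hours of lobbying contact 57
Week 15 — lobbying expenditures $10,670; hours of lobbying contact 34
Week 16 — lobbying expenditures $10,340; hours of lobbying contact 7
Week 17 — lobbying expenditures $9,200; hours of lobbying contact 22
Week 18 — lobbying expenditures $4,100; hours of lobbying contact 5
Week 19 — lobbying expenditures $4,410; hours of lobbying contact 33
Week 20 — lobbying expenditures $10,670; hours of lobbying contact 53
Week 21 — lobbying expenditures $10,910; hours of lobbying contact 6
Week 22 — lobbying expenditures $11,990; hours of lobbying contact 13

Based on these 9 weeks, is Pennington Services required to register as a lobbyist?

Total lobbying expenditures: $8,460 + $10,670 + $10,340 + $9,200 + $4,100 + $4,410 + $10,670 + $10,910 + $11,990 = $80,750 (> $76,000).
Total hours of lobbying contact: 57 + 34 + 7 + 22 + 5 + 33 + 53 + 6 + 13 = 230 (≤ 240).
The test is 'and': the rule requires both, and at least one is not exceeded.

No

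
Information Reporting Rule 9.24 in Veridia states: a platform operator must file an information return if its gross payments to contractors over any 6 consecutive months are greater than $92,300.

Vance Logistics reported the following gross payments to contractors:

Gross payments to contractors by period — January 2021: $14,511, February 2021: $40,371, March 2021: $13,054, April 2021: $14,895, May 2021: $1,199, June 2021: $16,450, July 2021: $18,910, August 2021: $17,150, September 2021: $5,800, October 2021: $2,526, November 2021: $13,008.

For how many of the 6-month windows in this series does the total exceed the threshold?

January 2021–June 2021: $14,511 + $40,371 + $13,054 + $14,895 + $1,199 + $16,450 = $100,480 (over)
February 2021–July 2021: $40,371 + $13,054 + $14,895 + $1,199 + $16,450 + $18,910 = $104,879 (over)
March 2021–August 2021: $13,054 + $14,895 + $1,199 + $16,450 + $18,910 + $17,150 = $81,658 (under)
April 2021–September 2021: $14,895 + $1,199 + $16,450 + $18,910 + $17,150 + $5,800 = $74,404 (under)
May 2021–October 2021: $1,199 + $16,450 + $18,910 + $17,150 + $5,800 + $2,526 = $62,035 (under)
June 2021–November 2021: $16,450 + $18,910 + $17,150 + $5,800 + $2,526 + $13,008 = $73,844 (under)
2 windows exceed the threshold.

2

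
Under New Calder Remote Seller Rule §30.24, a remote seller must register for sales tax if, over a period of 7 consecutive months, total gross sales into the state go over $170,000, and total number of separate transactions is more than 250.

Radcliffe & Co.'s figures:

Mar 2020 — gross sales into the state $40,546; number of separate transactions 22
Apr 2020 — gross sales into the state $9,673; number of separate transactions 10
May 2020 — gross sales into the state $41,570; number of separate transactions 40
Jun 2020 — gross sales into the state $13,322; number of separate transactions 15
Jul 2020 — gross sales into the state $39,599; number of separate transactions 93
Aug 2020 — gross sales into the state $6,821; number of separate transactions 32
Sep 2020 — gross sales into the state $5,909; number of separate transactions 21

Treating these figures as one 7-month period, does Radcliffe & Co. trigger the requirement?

Total gross sales into the state: $40,546 + $9,673 + $41,570 + $13,322 + $39,599 + $6,821 + $5,909 = $157,440 (≤ $170,000).
Total number of separate transactions: 22 + 10 + 40 + 15 + 93 + 32 + 21 = 233 (≤ 250).
The test is 'and': the rule requires both, and at least one is not exceeded.

No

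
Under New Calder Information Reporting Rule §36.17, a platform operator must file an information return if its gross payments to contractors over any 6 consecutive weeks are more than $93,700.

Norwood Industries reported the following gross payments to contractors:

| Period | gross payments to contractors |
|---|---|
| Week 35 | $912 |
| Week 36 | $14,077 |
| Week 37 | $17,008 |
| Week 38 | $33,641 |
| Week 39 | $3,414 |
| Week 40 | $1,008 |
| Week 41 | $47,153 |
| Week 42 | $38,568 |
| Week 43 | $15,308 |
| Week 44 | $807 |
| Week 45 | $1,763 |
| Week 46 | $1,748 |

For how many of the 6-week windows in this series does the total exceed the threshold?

Week 35–Week 40: $912 + $14,077 + $17,008 + $33,641 + $3,414 + $1,008 = $70,060 (under)
Week 36–Week 41: $14,077 + $17,008 + $33,641 + $3,414 + $1,008 + $47,153 = $116,301 (over)
Week 37–Week 42: $17,008 + $33,641 + $3,414 + $1,008 + $47,153 + $38,568 = $140,792 (over)
Week 38–Week 43: $33,641 + $3,414 + $1,008 + $47,153 + $38,568 + $15,308 = $139,092 (over)
Week 39–Week 44: $3,414 + $1,008 + $47,153 + $38,568 + $15,308 + $807 = $106,258 (over)
Week 40–Week 45: $1,008 + $47,153 + $38,568 + $15,308 + $807 + $1,763 = $104,607 (over)
Week 41–Week 46: $47,153 + $38,568 + $15,308 + $807 + $1,763 + $1,748 = $105,347 (over)
6 windows exceed the threshold.

6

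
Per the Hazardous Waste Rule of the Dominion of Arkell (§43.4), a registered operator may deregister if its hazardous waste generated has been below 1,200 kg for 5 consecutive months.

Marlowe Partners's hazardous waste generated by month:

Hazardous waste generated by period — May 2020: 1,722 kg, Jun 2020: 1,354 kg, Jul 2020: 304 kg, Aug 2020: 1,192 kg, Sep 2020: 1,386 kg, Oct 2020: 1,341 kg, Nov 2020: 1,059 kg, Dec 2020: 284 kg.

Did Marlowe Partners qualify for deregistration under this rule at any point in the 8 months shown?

Months below 1,200 kg: Jul 2020, Aug 2020, Nov 2020, Dec 2020.
Longest run of consecutive months below the threshold: 2.
2 < 5, so Marlowe Partners never became eligible.

No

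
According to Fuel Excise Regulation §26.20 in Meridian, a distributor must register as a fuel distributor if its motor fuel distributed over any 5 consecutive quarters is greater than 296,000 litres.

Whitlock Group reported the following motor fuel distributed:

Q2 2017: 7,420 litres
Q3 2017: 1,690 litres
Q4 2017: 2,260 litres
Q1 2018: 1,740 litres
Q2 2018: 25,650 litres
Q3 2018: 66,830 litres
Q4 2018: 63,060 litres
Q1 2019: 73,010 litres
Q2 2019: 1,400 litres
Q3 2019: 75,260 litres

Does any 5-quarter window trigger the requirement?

Q2 2017–Q2 2018: 7,420 litres + 1,690 litres + 2,260 litres + 1,740 litres + 25,650 litres = 38,760 litres (under)
Q3 2017–Q3 2018: 1,690 litres + 2,260 litres + 1,740 litres + 25,650 litres + 66,830 litres = 98,170 litres (under)
Q4 2017–Q4 2018: 2,260 litres + 1,740 litres + 25,650 litres + 66,830 litres + 63,060 litres = 159,540 litres (under)
Q1 2018–Q1 2019: 1,740 litres + 25,650 litres + 66,830 litres + 63,060 litres + 73,010 litres = 230,290 litres (under)
Q2 2018–Q2 2019: 25,650 litres + 66,830 litres + 63,060 litres + 73,010 litres + 1,400 litres = 229,950 litres (under)
Q3 2018–Q3 2019: 66,830 litres + 63,060 litres + 73,010 litres + 1,400 litres + 75,260 litres = 279,560 litres (under)
No window exceeds 296,000 litres.

No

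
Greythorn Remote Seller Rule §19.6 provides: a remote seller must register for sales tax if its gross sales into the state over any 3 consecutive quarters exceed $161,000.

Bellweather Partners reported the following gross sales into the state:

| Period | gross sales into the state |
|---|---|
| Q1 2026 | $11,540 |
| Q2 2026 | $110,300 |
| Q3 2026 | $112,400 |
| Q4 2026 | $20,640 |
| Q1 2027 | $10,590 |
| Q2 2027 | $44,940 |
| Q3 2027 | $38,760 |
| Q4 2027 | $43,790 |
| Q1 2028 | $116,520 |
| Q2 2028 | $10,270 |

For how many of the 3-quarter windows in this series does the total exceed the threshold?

Q1 2026–Q3 2026: $11,540 + $110,300 + $112,400 = $234,240 (over)
Q2 2026–Q4 2026: $110,300 + $112,400 + $20,640 = $243,340 (over)
Q3 2026–Q1 2027: $112,400 + $20,640 + $10,590 = $143,630 (under)
Q4 2026–Q2 2027: $20,640 + $10,590 + $44,940 = $76,170 (under)
Q1 2027–Q3 2027: $10,590 + $44,940 + $38,760 = $94,290 (under)
Q2 2027–Q4 2027: $44,940 + $38,760 + $43,790 = $127,490 (under)
Q3 2027–Q1 2028: $38,760 + $43,790 + $116,520 = $199,070 (over)
Q4 2027–Q2 2028: $43,790 + $116,520 + $10,270 = $170,580 (over)
4 windows exceed the threshold.

4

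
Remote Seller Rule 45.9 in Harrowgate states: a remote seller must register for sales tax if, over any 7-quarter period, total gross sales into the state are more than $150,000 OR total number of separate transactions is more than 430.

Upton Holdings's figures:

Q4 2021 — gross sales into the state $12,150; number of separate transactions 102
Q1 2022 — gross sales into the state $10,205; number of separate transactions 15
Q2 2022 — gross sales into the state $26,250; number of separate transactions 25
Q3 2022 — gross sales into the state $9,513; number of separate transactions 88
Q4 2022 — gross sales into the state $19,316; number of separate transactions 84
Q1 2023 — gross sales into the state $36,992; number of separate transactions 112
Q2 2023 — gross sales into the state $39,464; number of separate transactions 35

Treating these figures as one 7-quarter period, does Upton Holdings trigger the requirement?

Yes

Total gross sales into the state: $12,150 + $10,205 + $26,250 + $9,513 + $19,316 + $36,992 + $39,464 = $153,890 (> $150,000).
Total number of separate transactions: 102 + 15 + 25 + 88 + 84 + 112 + 35 = 461 (> 430).
The test is 'or': at least one threshold is exceeded.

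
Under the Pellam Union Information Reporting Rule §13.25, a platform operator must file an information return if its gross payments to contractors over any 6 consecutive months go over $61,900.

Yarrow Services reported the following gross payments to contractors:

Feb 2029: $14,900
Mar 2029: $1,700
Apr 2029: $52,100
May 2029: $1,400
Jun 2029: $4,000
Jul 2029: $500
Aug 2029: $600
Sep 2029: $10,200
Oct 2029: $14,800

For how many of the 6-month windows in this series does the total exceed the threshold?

Feb 2029–Jul 2029: $14,900 + $1,700 + $52,100 + $1,400 + $4,000 + $500 = $74,600 (over)
Mar 2029–Aug 2029: $1,700 + $52,100 + $1,400 + $4,000 + $500 + $600 = $60,300 (under)
Apr 2029–Sep 2029: $52,100 + $1,400 + $4,000 + $500 + $600 + $10,200 = $68,800 (over)
May 2029–Oct 2029: $1,400 + $4,000 + $500 + $600 + $10,200 + $14,800 = $31,500 (under)
2 windows exceed the threshold.

2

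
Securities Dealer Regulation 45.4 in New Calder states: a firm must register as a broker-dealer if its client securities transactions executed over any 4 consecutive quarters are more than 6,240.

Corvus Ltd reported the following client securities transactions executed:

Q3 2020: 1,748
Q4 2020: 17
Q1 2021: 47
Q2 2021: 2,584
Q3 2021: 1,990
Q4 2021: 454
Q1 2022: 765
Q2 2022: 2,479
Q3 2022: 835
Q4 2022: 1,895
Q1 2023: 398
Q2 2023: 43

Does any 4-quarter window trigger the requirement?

Q3 2020–Q2 2021: 1,748 + 17 + 47 + 2,584 = 4,396 (under)
Q4 2020–Q3 2021: 17 + 47 + 2,584 + 1,990 = 4,638 (under)
Q1 2021–Q4 2021: 47 + 2,584 + 1,990 + 454 = 5,075 (under)
Q2 2021–Q1 2022: 2,584 + 1,990 + 454 + 765 = 5,793 (under)
Q3 2021–Q2 2022: 1,990 + 454 + 765 + 2,479 = 5,688 (under)
Q4 2021–Q3 2022: 454 + 765 + 2,479 + 835 = 4,533 (under)
Q1 2022–Q4 2022: 765 + 2,479 + 835 + 1,895 = 5,974 (under)
Q2 2022–Q1 2023: 2,479 + 835 + 1,895 + 398 = 5,607 (under)
Q3 2022–Q2 2023: 835 + 1,895 + 398 + 43 = 3,171 (under)
No window exceeds 6,240.

No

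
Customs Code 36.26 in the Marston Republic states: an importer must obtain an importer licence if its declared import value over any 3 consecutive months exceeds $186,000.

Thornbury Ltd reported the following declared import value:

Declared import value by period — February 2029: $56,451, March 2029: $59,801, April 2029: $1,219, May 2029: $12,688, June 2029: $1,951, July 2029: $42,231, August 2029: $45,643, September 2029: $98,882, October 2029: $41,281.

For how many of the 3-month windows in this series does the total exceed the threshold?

February 2029–April 2029: $56,451 + $59,801 + $1,219 = $117,471 (under)
March 2029–May 2029: $59,801 + $1,219 + $12,688 = $73,708 (under)
April 2029–June 2029: $1,219 + $12,688 + $1,951 = $15,858 (under)
May 2029–July 2029: $12,688 + $1,951 + $42,231 = $56,870 (under)
June 2029–August 2029: $1,951 + $42,231 + $45,643 = $89,825 (under)
July 2029–September 2029: $42,231 + $45,643 + $98,882 = $186,756 (over)
August 2029–October 2029: $45,643 + $98,882 + $41,281 = $185,806 (under)
1 window exceeds the threshold.

1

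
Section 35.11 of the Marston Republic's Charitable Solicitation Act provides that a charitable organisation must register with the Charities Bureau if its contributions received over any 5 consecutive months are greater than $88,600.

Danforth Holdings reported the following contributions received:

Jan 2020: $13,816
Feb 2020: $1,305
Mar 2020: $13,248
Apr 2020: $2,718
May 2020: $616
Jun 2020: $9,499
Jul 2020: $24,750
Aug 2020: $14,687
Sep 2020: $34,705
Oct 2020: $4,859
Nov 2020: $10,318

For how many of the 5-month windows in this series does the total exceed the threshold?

1

Jan 2020–May 2020: $13,816 + $1,305 + $13,248 + $2,718 + $616 = $31,703 (under)
Feb 2020–Jun 2020: $1,305 + $13,248 + $2,718 + $616 + $9,499 = $27,386 (under)
Mar 2020–Jul 2020: $13,248 + $2,718 + $616 + $9,499 + $24,750 = $50,831 (under)
Apr 2020–Aug 2020: $2,718 + $616 + $9,499 + $24,750 + $14,687 = $52,270 (under)
May 2020–Sep 2020: $616 + $9,499 + $24,750 + $14,687 + $34,705 = $84,257 (under)
Jun 2020–Oct 2020: $9,499 + $24,750 + $14,687 + $34,705 + $4,859 = $88,500 (under)
Jul 2020–Nov 2020: $24,750 + $14,687 + $34,705 + $4,859 + $10,318 = $89,319 (over)
1 window exceeds the threshold.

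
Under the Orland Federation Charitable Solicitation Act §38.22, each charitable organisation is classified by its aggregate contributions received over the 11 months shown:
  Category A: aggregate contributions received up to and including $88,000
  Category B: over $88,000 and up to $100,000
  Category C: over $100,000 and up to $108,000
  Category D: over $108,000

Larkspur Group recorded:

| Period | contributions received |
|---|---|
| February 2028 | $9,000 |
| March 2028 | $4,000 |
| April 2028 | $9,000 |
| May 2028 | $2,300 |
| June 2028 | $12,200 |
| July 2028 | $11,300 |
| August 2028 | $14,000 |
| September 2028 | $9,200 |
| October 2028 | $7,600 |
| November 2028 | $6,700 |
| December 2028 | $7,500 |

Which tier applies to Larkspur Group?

Category B

Aggregate contributions received: $9,000 + $4,000 + $9,000 + $2,300 + $12,200 + $11,300 + $14,000 + $9,200 + $7,600 + $6,700 + $7,500 = $92,800.
$88,000 < $92,800 ≤ $100,000, so Category B applies.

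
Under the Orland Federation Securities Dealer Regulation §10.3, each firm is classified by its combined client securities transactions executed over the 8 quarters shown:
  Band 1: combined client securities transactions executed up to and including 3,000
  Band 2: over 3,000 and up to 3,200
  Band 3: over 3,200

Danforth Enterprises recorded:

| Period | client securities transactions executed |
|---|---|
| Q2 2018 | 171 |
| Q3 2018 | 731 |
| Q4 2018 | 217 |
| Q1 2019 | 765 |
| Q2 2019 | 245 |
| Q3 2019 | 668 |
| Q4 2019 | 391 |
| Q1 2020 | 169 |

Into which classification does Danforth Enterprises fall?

Combined client securities transactions executed: 171 + 731 + 217 + 765 + 245 + 668 + 391 + 169 = 3,357.
3,357 > 3,200, so Band 3 applies.

Band 3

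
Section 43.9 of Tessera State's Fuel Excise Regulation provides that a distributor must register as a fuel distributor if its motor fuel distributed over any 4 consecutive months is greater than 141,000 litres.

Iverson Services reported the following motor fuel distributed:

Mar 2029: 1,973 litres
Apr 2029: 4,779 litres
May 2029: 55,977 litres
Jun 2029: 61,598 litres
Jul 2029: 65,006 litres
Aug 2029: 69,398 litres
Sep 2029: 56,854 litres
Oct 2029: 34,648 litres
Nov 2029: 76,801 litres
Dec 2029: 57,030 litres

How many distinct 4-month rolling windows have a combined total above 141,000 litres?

6

Mar 2029–Jun 2029: 1,973 litres + 4,779 litres + 55,977 litres + 61,598 litres = 124,327 litres (under)
Apr 2029–Jul 2029: 4,779 litres + 55,977 litres + 61,598 litres + 65,006 litres = 187,360 litres (over)
May 2029–Aug 2029: 55,977 litres + 61,598 litres + 65,006 litres + 69,398 litres = 251,979 litres (over)
Jun 2029–Sep 2029: 61,598 litres + 65,006 litres + 69,398 litres + 56,854 litres = 252,856 litres (over)
Jul 2029–Oct 2029: 65,006 litres + 69,398 litres + 56,854 litres + 34,648 litres = 225,906 litres (over)
Aug 2029–Nov 2029: 69,398 litres + 56,854 litres + 34,648 litres + 76,801 litres = 237,701 litres (over)
Sep 2029–Dec 2029: 56,854 litres + 34,648 litres + 76,801 litres + 57,030 litres = 225,333 litres (over)
6 windows exceed the threshold.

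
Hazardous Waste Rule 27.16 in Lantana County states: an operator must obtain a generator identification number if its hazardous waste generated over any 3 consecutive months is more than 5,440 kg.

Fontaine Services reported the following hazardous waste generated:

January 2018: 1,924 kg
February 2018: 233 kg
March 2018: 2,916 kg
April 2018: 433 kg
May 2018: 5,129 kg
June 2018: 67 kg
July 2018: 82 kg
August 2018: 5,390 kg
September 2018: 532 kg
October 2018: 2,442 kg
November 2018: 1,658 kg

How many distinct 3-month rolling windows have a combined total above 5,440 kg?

January 2018–March 2018: 1,924 kg + 233 kg + 2,916 kg = 5,073 kg (under)
February 2018–April 2018: 233 kg + 2,916 kg + 433 kg = 3,582 kg (under)
March 2018–May 2018: 2,916 kg + 433 kg + 5,129 kg = 8,478 kg (over)
April 2018–June 2018: 433 kg + 5,129 kg + 67 kg = 5,629 kg (over)
May 2018–July 2018: 5,129 kg + 67 kg + 82 kg = 5,278 kg (under)
June 2018–August 2018: 67 kg + 82 kg + 5,390 kg = 5,539 kg (over)
July 2018–September 2018: 82 kg + 5,390 kg + 532 kg = 6,004 kg (over)
August 2018–October 2018: 5,390 kg + 532 kg + 2,442 kg = 8,364 kg (over)
September 2018–November 2018: 532 kg + 2,442 kg + 1,658 kg = 4,632 kg (under)
5 windows exceed the threshold.

5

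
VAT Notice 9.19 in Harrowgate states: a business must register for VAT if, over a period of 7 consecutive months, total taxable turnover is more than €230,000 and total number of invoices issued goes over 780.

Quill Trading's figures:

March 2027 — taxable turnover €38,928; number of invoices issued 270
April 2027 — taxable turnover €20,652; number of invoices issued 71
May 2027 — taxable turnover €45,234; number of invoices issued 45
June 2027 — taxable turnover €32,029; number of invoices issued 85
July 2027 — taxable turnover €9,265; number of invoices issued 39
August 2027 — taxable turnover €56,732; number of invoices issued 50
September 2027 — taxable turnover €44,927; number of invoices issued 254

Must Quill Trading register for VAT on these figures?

Total taxable turnover: €38,928 + €20,652 + €45,234 + €32,029 + €9,265 + €56,732 + €44,927 = €247,767 (> €230,000).
Total number of invoices issued: 270 + 71 + 45 + 85 + 39 + 50 + 254 = 814 (> 780).
The test is 'and': both thresholds are exceeded.

Yes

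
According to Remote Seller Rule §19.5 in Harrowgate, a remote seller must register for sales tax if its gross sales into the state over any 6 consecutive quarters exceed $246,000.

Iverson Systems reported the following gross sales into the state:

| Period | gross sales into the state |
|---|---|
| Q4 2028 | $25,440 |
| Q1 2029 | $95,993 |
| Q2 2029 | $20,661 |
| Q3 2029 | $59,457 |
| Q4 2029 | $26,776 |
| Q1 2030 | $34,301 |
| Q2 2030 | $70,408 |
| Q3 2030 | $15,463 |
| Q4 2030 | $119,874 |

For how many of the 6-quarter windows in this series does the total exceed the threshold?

Q4 2028–Q1 2030: $25,440 + $95,993 + $20,661 + $59,457 + $26,776 + $34,301 = $262,628 (over)
Q1 2029–Q2 2030: $95,993 + $20,661 + $59,457 + $26,776 + $34,301 + $70,408 = $307,596 (over)
Q2 2029–Q3 2030: $20,661 + $59,457 + $26,776 + $34,301 + $70,408 + $15,463 = $227,066 (under)
Q3 2029–Q4 2030: $59,457 + $26,776 + $34,301 + $70,408 + $15,463 + $119,874 = $326,279 (over)
3 windows exceed the threshold.

3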